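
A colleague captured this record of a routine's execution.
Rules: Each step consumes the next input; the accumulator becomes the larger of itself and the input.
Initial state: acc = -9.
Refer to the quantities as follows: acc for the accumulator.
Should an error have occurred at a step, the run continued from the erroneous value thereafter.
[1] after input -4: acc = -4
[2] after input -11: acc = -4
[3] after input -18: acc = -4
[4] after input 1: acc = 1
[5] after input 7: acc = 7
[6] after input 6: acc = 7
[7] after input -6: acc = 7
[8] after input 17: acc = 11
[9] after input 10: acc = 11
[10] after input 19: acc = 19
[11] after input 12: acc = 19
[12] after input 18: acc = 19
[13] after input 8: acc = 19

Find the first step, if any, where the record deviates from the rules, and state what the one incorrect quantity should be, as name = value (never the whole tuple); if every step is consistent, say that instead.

step 8, acc = 17

Step 1: acc = max(-9, -4) = -4 — consistent with the record.
Step 2: acc = max(-4, -11) = -4 — matches.
Step 3: acc = max(-4, -18) = -4 — same as recorded.
Step 4: acc = max(-4, 1) = 1 — verified.
Step 5: acc = max(1, 7) = 7 — no discrepancy.
Step 6: acc = max(7, 6) = 7 — confirmed correct.
Step 7: acc = max(7, -6) = 7 — exactly as logged.
Step 8: acc = max(7, 17) = 17 — first mismatch against the record.
That makes step 8 the first incorrect line — acc = 17 is what it should show.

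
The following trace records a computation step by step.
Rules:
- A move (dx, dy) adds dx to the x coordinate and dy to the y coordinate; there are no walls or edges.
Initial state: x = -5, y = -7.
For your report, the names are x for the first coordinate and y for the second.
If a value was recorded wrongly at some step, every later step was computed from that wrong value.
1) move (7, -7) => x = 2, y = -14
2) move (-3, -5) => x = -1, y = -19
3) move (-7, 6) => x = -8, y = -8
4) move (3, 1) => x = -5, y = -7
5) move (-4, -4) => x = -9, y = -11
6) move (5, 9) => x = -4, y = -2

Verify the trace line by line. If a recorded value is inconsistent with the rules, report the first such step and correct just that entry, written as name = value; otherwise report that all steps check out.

step 3, y = -13

1. x = -5 + (7) = 2, y = -7 + (-7) = -14 (same as recorded)
2. x = 2 + (-3) = -1, y = -14 + (-5) = -19 (in agreement)
3. x = -1 + (-7) = -8, y = -19 + (6) = -13 (this is not what the trace shows)
First deviation found at step 3; the corrected entry is y = -13.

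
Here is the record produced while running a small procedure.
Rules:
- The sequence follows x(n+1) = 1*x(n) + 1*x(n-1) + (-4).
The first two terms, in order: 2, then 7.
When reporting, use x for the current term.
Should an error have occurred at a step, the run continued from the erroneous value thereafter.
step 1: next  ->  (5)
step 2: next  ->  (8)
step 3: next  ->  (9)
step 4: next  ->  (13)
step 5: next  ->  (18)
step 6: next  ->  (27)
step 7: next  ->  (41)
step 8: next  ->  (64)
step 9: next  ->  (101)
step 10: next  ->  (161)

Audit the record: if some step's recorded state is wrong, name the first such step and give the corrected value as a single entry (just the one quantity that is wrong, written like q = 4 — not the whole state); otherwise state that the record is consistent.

Recomputing the run from the initial state:
step 1: x = 5
step 2: x = 8
step 3: x = 9
step 4: x = 13
step 5: x = 18
step 6: x = 27
step 7: x = 41
step 8: x = 64
step 9: x = 101
step 10: x = 161
This matches the record at every step.

no error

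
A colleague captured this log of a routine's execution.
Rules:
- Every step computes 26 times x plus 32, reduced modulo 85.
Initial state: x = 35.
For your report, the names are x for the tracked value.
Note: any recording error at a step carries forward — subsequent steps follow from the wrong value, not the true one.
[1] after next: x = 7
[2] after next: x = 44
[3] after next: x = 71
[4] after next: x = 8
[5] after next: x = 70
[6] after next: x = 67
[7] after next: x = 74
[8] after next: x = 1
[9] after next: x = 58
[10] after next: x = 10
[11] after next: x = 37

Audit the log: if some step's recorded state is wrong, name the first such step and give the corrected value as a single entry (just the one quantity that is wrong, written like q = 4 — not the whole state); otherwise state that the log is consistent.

no error

Step 1: x = (26*35 + 32) mod 85 = 7 — in agreement.
Step 2: x = (26*7 + 32) mod 85 = 44 — agrees with the log.
Step 3: x = (26*44 + 32) mod 85 = 71 — confirmed correct.
Step 4: x = (26*71 + 32) mod 85 = 8 — matches.
Step 5: x = (26*8 + 32) mod 85 = 70 — in agreement.
Step 6: x = (26*70 + 32) mod 85 = 67 — in agreement.
Step 7: x = (26*67 + 32) mod 85 = 74 — matches.
Step 8: x = (26*74 + 32) mod 85 = 1 — exactly as logged.
Step 9: x = (26*1 + 32) mod 85 = 58 — no discrepancy.
Step 10: x = (26*58 + 32) mod 85 = 10 — agrees with the log.
Step 11: x = (26*10 + 32) mod 85 = 37 — consistent with the log.
Every step is consistent.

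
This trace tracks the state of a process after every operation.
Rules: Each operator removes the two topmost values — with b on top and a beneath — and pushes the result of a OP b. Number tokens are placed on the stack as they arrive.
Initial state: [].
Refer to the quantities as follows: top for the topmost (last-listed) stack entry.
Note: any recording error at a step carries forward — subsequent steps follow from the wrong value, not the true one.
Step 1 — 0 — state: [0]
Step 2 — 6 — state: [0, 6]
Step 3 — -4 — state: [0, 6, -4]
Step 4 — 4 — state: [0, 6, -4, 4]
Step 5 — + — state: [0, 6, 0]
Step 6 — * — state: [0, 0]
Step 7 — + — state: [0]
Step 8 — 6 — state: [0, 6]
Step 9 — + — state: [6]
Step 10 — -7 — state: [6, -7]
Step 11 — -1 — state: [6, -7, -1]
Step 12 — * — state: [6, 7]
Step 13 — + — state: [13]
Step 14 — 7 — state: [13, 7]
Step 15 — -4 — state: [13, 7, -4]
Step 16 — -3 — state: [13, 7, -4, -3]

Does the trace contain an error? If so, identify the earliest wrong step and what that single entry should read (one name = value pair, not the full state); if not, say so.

no error

step 1: push 0: top = 0 -> in agreement
step 2: push 6: top = 6 -> consistent with the trace
step 3: push -4: top = -4 -> no discrepancy
step 4: push 4: top = 4 -> exactly as logged
step 5: -4 + 4 = 0 -> matches
step 6: 6 * 0 = 0 -> exactly as logged
step 7: 0 + 0 = 0 -> no discrepancy
step 8: push 6: top = 6 -> confirmed correct
step 9: 0 + 6 = 6 -> in agreement
step 10: push -7: top = -7 -> in agreement
step 11: push -1: top = -1 -> confirmed correct
step 12: -7 * -1 = 7 -> verified
step 13: 6 + 7 = 13 -> verified
step 14: push 7: top = 7 -> checks out
step 15: push -4: top = -4 -> verified
step 16: push -3: top = -3 -> confirmed correct
No step deviates from the rules.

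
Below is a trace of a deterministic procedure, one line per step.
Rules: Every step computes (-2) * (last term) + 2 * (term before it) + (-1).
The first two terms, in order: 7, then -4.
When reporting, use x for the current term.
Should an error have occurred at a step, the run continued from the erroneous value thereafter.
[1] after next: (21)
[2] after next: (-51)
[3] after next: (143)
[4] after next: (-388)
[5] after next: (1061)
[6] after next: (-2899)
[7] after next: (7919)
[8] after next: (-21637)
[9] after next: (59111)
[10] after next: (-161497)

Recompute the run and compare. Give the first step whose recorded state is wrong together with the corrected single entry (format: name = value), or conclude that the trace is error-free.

step 4, x = -389

Recomputing the run from the initial state:
step 1: x = 21
step 2: x = -51
step 3: x = 143
step 4: x = -389
step 5: x = 1063
step 6: x = -2905
step 7: x = 7935
step 8: x = -21681
step 9: x = 59231
step 10: x = -161825
The first disagreement with the trace is at step 4, where the value should be x = -389.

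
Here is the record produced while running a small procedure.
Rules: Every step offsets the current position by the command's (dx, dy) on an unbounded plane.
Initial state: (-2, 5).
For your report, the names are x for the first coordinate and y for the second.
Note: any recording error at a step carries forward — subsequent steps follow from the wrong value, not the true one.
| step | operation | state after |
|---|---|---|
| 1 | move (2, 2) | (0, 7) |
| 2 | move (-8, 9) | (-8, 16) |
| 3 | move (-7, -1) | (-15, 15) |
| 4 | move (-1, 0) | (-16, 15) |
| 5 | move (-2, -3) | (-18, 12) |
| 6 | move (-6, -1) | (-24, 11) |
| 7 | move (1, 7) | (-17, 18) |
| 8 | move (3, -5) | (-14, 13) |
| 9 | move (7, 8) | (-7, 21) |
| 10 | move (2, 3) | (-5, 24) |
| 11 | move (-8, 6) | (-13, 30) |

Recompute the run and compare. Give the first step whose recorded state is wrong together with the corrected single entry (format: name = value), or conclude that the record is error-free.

step 7, x = -23

Recomputing the run from the initial state:
step 1: x = 0, y = 7
step 2: x = -8, y = 16
step 3: x = -15, y = 15
step 4: x = -16, y = 15
step 5: x = -18, y = 12
step 6: x = -24, y = 11
step 7: x = -23, y = 18
step 8: x = -20, y = 13
step 9: x = -13, y = 21
step 10: x = -11, y = 24
step 11: x = -19, y = 30
The first disagreement with the record is at step 7, where the value should be x = -23.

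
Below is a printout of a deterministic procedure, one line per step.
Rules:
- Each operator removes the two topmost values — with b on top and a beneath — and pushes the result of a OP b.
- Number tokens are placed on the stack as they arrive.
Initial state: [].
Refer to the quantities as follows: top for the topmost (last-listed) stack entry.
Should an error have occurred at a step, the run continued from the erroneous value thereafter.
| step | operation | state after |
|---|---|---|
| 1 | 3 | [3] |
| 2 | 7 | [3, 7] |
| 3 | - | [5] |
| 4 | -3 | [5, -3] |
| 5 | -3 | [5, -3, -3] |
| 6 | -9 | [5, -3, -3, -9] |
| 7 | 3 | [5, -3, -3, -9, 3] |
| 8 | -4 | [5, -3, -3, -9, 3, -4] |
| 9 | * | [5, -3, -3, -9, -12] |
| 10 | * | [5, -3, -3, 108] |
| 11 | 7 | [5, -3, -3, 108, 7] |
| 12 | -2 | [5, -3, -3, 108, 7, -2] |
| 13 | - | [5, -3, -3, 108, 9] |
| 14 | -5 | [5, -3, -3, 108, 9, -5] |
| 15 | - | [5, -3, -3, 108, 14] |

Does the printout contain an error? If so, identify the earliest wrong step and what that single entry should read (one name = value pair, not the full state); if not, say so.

step 3, top = -4

Step 1: push 3: top = 3 — checks out.
Step 2: push 7: top = 7 — same as recorded.
Step 3: 3 - 7 = -4 — a discrepancy with the printout.
First deviation found at step 3; the corrected entry is top = -4.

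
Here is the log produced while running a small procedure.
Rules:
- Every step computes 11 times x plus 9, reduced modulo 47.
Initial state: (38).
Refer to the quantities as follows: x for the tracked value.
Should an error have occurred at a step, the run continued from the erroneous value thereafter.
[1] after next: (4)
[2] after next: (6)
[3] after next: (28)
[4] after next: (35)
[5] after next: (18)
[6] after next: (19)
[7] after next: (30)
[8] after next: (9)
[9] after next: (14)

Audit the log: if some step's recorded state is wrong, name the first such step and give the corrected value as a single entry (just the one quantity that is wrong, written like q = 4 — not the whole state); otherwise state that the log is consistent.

step 8, x = 10

step 1: x = (11*38 + 9) mod 47 = 4 -> agrees with the log
step 2: x = (11*4 + 9) mod 47 = 6 -> matches
step 3: x = (11*6 + 9) mod 47 = 28 -> same as recorded
step 4: x = (11*28 + 9) mod 47 = 35 -> agrees with the log
step 5: x = (11*35 + 9) mod 47 = 18 -> verified
step 6: x = (11*18 + 9) mod 47 = 19 -> consistent with the log
step 7: x = (11*19 + 9) mod 47 = 30 -> same as recorded
step 8: x = (11*30 + 9) mod 47 = 10 -> a discrepancy with the log
The audit stops at step 8: the recorded entry is wrong and should be x = 10.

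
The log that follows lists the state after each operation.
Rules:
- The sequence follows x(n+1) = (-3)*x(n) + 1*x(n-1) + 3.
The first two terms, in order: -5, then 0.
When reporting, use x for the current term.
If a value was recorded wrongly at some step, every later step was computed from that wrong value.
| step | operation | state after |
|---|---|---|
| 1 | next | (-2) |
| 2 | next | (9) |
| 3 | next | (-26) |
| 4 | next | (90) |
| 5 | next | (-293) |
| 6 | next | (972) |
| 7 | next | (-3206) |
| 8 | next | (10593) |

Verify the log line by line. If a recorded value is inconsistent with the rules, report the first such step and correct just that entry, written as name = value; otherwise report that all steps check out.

Recomputing the run from the initial state:
step 1: x = -2
step 2: x = 9
step 3: x = -26
step 4: x = 90
step 5: x = -293
step 6: x = 972
step 7: x = -3206
step 8: x = 10593
This matches the log at every step.

no error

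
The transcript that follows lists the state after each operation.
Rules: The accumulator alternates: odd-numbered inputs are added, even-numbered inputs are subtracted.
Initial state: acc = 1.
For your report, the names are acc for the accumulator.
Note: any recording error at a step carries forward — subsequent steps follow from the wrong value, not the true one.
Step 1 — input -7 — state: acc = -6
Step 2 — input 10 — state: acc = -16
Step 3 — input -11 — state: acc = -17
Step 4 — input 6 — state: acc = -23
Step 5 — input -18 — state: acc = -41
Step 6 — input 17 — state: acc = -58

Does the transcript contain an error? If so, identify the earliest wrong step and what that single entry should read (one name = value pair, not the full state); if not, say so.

step 3, acc = -27

Recomputing the run from the initial state:
step 1: acc = -6
step 2: acc = -16
step 3: acc = -27
step 4: acc = -33
step 5: acc = -51
step 6: acc = -68
The first disagreement with the transcript is at step 3, where the value should be acc = -27.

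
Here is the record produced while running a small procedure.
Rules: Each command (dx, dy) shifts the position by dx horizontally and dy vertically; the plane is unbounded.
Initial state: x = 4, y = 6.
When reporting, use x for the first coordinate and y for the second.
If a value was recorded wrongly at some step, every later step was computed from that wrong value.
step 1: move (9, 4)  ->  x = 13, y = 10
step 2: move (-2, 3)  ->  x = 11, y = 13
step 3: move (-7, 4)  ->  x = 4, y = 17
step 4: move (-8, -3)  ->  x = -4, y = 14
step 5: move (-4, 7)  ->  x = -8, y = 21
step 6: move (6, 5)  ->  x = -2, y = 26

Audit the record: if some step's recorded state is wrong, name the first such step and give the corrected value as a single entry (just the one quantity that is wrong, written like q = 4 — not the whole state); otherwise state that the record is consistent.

step 1: x = 4 + (9) = 13, y = 6 + (4) = 10 -> verified
step 2: x = 13 + (-2) = 11, y = 10 + (3) = 13 -> agrees with the record
step 3: x = 11 + (-7) = 4, y = 13 + (4) = 17 -> consistent with the record
step 4: x = 4 + (-8) = -4, y = 17 + (-3) = 14 -> in agreement
step 5: x = -4 + (-4) = -8, y = 14 + (7) = 21 -> no discrepancy
step 6: x = -8 + (6) = -2, y = 21 + (5) = 26 -> in agreement
The recomputation confirms every line.

no error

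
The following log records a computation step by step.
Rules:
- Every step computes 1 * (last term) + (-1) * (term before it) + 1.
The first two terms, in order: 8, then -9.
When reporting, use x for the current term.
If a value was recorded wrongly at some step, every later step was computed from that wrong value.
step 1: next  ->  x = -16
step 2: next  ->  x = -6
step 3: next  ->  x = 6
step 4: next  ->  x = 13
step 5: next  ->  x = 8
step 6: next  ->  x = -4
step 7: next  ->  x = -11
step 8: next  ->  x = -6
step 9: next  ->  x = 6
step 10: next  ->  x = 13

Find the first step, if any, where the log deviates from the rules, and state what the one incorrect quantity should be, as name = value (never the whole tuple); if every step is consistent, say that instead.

Recomputing the run from the initial state:
step 1: x = -16
step 2: x = -6
step 3: x = 11
step 4: x = 18
step 5: x = 8
step 6: x = -9
step 7: x = -16
step 8: x = -6
step 9: x = 11
step 10: x = 18
The first disagreement with the log is at step 3, where the value should be x = 11.

step 3, x = 11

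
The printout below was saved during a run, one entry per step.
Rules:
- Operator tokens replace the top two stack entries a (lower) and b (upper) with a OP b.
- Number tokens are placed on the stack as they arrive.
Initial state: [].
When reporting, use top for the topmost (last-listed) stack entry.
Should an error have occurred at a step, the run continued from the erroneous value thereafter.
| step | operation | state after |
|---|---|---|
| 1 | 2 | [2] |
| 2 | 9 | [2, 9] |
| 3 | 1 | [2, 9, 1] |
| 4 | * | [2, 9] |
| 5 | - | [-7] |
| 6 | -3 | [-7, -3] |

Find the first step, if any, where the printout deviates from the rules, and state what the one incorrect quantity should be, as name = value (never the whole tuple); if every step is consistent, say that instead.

no error

Recomputing the run from the initial state:
step 1: [2]
step 2: [2, 9]
step 3: [2, 9, 1]
step 4: [2, 9]
step 5: [-7]
step 6: [-7, -3]
This matches the printout at every step.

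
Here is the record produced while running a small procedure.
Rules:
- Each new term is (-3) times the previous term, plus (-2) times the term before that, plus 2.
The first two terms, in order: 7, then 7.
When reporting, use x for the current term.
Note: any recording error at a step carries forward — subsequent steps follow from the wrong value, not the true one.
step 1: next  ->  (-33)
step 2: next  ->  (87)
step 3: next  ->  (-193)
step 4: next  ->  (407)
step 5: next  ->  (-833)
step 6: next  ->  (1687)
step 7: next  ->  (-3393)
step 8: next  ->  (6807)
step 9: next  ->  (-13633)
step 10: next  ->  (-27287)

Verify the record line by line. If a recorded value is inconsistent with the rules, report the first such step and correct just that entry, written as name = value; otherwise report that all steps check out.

Recomputing the run from the initial state:
step 1: x = -33
step 2: x = 87
step 3: x = -193
step 4: x = 407
step 5: x = -833
step 6: x = 1687
step 7: x = -3393
step 8: x = 6807
step 9: x = -13633
step 10: x = 27287
The first disagreement with the record is at step 10, where the value should be x = 27287.

step 10, x = 27287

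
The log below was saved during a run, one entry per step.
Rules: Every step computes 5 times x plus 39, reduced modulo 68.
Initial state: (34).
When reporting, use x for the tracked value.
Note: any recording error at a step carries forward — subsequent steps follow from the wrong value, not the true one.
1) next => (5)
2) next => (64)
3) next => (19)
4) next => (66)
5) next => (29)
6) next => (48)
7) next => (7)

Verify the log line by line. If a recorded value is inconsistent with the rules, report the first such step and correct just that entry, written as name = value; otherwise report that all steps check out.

no error

step 1: x = (5*34 + 39) mod 68 = 5 -> in agreement
step 2: x = (5*5 + 39) mod 68 = 64 -> consistent with the log
step 3: x = (5*64 + 39) mod 68 = 19 -> in agreement
step 4: x = (5*19 + 39) mod 68 = 66 -> agrees with the log
step 5: x = (5*66 + 39) mod 68 = 29 -> same as recorded
step 6: x = (5*29 + 39) mod 68 = 48 -> same as recorded
step 7: x = (5*48 + 39) mod 68 = 7 -> checks out
All entries verified; no error found.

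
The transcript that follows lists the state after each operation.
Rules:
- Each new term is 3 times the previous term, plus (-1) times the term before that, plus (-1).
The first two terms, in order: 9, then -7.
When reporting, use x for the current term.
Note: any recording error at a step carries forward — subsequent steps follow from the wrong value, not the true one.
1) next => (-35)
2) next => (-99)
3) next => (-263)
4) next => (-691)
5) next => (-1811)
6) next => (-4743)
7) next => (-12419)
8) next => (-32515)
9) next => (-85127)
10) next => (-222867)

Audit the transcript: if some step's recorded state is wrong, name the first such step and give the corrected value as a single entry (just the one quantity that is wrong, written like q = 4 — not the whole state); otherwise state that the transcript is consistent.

Recomputing the run from the initial state:
step 1: x = -31
step 2: x = -87
step 3: x = -231
step 4: x = -607
step 5: x = -1591
step 6: x = -4167
step 7: x = -10911
step 8: x = -28567
step 9: x = -74791
step 10: x = -195807
The first disagreement with the transcript is at step 1, where the value should be x = -31.

step 1, x = -31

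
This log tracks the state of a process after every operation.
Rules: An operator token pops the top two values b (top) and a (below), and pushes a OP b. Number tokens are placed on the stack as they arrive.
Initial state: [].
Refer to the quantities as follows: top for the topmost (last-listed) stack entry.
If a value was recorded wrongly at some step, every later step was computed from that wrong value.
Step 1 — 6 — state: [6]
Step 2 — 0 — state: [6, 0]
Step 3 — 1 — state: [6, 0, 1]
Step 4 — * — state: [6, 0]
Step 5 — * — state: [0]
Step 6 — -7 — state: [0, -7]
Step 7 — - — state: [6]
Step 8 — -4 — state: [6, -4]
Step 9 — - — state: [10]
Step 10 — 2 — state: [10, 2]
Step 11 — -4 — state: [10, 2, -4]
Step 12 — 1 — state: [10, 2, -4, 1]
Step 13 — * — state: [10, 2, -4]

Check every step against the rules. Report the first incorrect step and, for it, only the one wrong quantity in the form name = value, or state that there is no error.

step 7, top = 7

Recomputing the run from the initial state:
step 1: [6]
step 2: [6, 0]
step 3: [6, 0, 1]
step 4: [6, 0]
step 5: [0]
step 6: [0, -7]
step 7: [7]
step 8: [7, -4]
step 9: [11]
step 10: [11, 2]
step 11: [11, 2, -4]
step 12: [11, 2, -4, 1]
step 13: [11, 2, -4]
The first disagreement with the log is at step 7, where the value should be top = 7.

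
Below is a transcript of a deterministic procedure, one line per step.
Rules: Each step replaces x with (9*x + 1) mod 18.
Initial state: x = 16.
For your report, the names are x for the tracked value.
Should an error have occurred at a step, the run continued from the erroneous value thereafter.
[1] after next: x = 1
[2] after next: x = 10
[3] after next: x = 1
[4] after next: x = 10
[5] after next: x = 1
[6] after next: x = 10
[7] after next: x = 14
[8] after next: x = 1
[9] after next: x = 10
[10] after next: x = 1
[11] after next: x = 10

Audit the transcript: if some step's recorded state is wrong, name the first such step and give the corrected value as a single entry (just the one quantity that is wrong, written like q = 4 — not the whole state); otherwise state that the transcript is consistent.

step 1: x = (9*16 + 1) mod 18 = 1 -> exactly as logged
step 2: x = (9*1 + 1) mod 18 = 10 -> exactly as logged
step 3: x = (9*10 + 1) mod 18 = 1 -> agrees with the transcript
step 4: x = (9*1 + 1) mod 18 = 10 -> exactly as logged
step 5: x = (9*10 + 1) mod 18 = 1 -> no discrepancy
step 6: x = (9*1 + 1) mod 18 = 10 -> verified
step 7: x = (9*10 + 1) mod 18 = 1 -> not what was recorded
That makes step 7 the first incorrect line — x = 1 is what it should show.

step 7, x = 1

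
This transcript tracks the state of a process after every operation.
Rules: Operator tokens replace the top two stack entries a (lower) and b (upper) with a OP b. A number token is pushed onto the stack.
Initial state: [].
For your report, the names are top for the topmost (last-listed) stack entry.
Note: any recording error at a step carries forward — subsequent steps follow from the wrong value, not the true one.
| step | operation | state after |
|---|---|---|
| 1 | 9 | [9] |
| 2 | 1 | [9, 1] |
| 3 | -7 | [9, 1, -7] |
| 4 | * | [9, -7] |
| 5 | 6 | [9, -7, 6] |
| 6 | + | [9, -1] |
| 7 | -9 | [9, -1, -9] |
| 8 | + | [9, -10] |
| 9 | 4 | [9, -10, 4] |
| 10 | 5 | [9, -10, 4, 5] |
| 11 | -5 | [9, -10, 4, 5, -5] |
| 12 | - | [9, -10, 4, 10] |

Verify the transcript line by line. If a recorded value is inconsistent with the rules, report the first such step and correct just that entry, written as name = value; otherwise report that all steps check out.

no error

step 1: push 9: top = 9 -> agrees with the transcript
step 2: push 1: top = 1 -> matches
step 3: push -7: top = -7 -> exactly as logged
step 4: 1 * -7 = -7 -> agrees with the transcript
step 5: push 6: top = 6 -> verified
step 6: -7 + 6 = -1 -> in agreement
step 7: push -9: top = -9 -> agrees with the transcript
step 8: -1 + -9 = -10 -> same as recorded
step 9: push 4: top = 4 -> checks out
step 10: push 5: top = 5 -> confirmed correct
step 11: push -5: top = -5 -> same as recorded
step 12: 5 - -5 = 10 -> same as recorded
Every step is consistent.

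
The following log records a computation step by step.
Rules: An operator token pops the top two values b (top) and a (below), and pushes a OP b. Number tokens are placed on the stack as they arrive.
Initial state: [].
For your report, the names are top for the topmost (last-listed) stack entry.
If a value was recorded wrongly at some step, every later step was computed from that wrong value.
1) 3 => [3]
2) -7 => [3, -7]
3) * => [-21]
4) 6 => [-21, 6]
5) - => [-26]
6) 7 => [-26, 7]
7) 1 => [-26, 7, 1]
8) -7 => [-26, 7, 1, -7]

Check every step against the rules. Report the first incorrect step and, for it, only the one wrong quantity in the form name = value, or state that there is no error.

step 5, top = -27

step 1: push 3: top = 3 -> confirmed correct
step 2: push -7: top = -7 -> same as recorded
step 3: 3 * -7 = -21 -> exactly as logged
step 4: push 6: top = 6 -> consistent with the log
step 5: -21 - 6 = -27 -> the recorded entry deviates here
Step 5 is the first one off; corrected, top = -27.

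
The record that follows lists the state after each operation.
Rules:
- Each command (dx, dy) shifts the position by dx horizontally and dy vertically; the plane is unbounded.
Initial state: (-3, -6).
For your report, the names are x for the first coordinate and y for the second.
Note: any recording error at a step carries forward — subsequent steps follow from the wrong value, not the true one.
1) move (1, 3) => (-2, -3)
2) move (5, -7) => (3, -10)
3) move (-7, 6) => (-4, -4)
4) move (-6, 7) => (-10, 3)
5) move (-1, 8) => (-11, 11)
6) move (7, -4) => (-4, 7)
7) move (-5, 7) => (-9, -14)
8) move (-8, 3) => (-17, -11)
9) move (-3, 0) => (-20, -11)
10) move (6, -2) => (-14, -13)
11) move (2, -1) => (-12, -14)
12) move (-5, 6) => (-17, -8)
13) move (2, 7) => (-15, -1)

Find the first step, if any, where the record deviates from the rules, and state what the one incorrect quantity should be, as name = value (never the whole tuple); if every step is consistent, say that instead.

step 7, y = 14

Step 1: x = -3 + (1) = -2, y = -6 + (3) = -3 — exactly as logged.
Step 2: x = -2 + (5) = 3, y = -3 + (-7) = -10 — confirmed correct.
Step 3: x = 3 + (-7) = -4, y = -10 + (6) = -4 — confirmed correct.
Step 4: x = -4 + (-6) = -10, y = -4 + (7) = 3 — checks out.
Step 5: x = -10 + (-1) = -11, y = 3 + (8) = 11 — confirmed correct.
Step 6: x = -11 + (7) = -4, y = 11 + (-4) = 7 — consistent with the record.
Step 7: x = -4 + (-5) = -9, y = 7 + (7) = 14 — first mismatch against the record.
Step 7 is the first one off; corrected, y = 14.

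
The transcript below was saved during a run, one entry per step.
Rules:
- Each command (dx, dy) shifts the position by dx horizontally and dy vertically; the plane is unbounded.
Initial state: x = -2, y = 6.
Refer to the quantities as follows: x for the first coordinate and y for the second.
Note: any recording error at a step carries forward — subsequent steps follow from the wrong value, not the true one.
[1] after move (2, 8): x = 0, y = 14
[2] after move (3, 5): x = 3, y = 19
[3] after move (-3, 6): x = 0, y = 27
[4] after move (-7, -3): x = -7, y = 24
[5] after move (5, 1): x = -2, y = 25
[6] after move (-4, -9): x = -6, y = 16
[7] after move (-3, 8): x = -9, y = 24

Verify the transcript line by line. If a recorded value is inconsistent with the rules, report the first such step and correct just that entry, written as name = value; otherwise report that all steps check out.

step 3, y = 25

1. x = -2 + (2) = 0, y = 6 + (8) = 14 (in agreement)
2. x = 0 + (3) = 3, y = 14 + (5) = 19 (verified)
3. x = 3 + (-3) = 0, y = 19 + (6) = 25 (the recorded entry deviates here)
So the first discrepancy is step 3, where the right value is y = 25.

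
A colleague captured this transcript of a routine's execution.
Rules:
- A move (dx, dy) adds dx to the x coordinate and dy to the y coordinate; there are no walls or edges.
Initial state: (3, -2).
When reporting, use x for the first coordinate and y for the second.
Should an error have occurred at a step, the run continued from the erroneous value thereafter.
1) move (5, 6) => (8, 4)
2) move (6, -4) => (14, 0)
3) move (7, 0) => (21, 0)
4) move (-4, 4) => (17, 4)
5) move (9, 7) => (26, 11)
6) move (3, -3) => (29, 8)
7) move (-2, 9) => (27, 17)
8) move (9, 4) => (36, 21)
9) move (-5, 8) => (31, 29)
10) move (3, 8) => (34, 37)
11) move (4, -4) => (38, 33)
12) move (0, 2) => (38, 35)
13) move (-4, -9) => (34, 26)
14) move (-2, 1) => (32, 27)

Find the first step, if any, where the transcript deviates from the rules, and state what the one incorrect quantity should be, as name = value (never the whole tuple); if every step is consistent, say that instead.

1. x = 3 + (5) = 8, y = -2 + (6) = 4 (exactly as logged)
2. x = 8 + (6) = 14, y = 4 + (-4) = 0 (matches)
3. x = 14 + (7) = 21, y = 0 + (0) = 0 (same as recorded)
4. x = 21 + (-4) = 17, y = 0 + (4) = 4 (checks out)
5. x = 17 + (9) = 26, y = 4 + (7) = 11 (verified)
6. x = 26 + (3) = 29, y = 11 + (-3) = 8 (agrees with the transcript)
7. x = 29 + (-2) = 27, y = 8 + (9) = 17 (in agreement)
8. x = 27 + (9) = 36, y = 17 + (4) = 21 (agrees with the transcript)
9. x = 36 + (-5) = 31, y = 21 + (8) = 29 (matches)
10. x = 31 + (3) = 34, y = 29 + (8) = 37 (matches)
11. x = 34 + (4) = 38, y = 37 + (-4) = 33 (checks out)
12. x = 38 + (0) = 38, y = 33 + (2) = 35 (no discrepancy)
13. x = 38 + (-4) = 34, y = 35 + (-9) = 26 (verified)
14. x = 34 + (-2) = 32, y = 26 + (1) = 27 (exactly as logged)
No step deviates from the rules.

no error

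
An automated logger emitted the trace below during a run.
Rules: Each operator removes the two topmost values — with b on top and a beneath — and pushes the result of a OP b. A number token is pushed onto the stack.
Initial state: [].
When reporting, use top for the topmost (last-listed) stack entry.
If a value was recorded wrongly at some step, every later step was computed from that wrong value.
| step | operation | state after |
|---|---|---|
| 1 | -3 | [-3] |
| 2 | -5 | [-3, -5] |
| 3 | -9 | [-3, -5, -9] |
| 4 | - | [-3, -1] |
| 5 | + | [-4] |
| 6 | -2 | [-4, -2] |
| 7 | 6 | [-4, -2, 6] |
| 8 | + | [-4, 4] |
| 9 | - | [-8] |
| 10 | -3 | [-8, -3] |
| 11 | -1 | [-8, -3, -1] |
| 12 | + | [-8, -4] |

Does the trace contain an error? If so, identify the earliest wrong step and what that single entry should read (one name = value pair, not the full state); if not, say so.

step 1: push -3: top = -3 -> exactly as logged
step 2: push -5: top = -5 -> agrees with the trace
step 3: push -9: top = -9 -> confirmed correct
step 4: -5 - -9 = 4 -> the trace disagrees here
Conclusion: step 4 carries the first error; the entry should be top = 4.

step 4, top = 4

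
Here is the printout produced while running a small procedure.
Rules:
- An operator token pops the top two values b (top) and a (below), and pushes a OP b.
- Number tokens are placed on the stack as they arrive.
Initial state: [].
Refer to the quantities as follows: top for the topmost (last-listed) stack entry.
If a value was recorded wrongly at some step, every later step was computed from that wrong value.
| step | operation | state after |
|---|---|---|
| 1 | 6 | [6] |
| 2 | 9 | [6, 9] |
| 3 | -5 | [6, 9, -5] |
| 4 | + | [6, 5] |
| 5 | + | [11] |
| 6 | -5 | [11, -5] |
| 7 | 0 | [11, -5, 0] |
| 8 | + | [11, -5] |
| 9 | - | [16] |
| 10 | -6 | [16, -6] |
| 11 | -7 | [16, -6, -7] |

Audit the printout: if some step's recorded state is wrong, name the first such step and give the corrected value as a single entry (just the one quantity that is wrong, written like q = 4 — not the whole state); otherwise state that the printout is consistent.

step 4, top = 4

step 1: push 6: top = 6 -> confirmed correct
step 2: push 9: top = 9 -> verified
step 3: push -5: top = -5 -> agrees with the printout
step 4: 9 + -5 = 4 -> not what was recorded
So the first discrepancy is step 4, where the right value is top = 4.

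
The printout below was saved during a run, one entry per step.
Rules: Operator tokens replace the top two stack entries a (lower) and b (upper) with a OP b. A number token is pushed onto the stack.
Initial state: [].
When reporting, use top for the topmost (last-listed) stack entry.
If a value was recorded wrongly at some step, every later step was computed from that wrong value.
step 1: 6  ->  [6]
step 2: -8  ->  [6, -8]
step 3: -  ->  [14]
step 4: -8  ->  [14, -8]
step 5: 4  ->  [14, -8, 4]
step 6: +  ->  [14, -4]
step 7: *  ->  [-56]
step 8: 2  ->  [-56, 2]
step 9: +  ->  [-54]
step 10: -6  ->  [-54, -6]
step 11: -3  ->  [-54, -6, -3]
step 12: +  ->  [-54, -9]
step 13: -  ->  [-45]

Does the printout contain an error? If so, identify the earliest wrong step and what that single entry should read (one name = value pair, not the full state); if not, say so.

no error

step 1: push 6: top = 6 -> checks out
step 2: push -8: top = -8 -> confirmed correct
step 3: 6 - -8 = 14 -> checks out
step 4: push -8: top = -8 -> matches
step 5: push 4: top = 4 -> checks out
step 6: -8 + 4 = -4 -> verified
step 7: 14 * -4 = -56 -> agrees with the printout
step 8: push 2: top = 2 -> same as recorded
step 9: -56 + 2 = -54 -> same as recorded
step 10: push -6: top = -6 -> confirmed correct
step 11: push -3: top = -3 -> no discrepancy
step 12: -6 + -3 = -9 -> same as recorded
step 13: -54 - -9 = -45 -> checks out
No step deviates from the rules.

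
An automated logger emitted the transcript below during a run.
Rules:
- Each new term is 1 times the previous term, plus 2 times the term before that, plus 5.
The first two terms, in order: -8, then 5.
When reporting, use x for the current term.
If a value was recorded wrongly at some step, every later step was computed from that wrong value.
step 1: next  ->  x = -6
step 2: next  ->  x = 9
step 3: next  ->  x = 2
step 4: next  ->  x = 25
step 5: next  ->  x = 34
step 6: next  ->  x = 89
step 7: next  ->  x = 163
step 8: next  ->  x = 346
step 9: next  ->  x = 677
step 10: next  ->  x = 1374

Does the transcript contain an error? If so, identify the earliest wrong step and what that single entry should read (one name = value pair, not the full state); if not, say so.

step 1: x = 1*(5) + (2)*(-8) + (5) = -6 -> no discrepancy
step 2: x = 1*(-6) + (2)*(5) + (5) = 9 -> matches
step 3: x = 1*(9) + (2)*(-6) + (5) = 2 -> confirmed correct
step 4: x = 1*(2) + (2)*(9) + (5) = 25 -> confirmed correct
step 5: x = 1*(25) + (2)*(2) + (5) = 34 -> same as recorded
step 6: x = 1*(34) + (2)*(25) + (5) = 89 -> exactly as logged
step 7: x = 1*(89) + (2)*(34) + (5) = 162 -> a discrepancy with the transcript
The audit stops at step 7: the recorded entry is wrong and should be x = 162.

step 7, x = 162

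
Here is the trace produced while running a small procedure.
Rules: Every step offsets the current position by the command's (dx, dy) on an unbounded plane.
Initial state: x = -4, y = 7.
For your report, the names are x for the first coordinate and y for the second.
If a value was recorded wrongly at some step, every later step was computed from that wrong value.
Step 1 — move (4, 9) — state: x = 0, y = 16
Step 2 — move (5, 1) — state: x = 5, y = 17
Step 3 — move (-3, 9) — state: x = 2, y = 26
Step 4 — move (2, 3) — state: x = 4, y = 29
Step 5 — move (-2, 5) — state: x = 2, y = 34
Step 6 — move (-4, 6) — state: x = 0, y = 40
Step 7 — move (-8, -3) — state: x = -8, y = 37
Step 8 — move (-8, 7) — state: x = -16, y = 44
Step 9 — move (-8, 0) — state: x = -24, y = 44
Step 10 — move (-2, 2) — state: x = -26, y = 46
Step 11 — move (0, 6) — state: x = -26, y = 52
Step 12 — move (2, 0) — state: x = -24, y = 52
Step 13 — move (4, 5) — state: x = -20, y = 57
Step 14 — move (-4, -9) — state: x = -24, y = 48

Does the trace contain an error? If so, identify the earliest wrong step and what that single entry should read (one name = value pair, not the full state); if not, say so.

1. x = -4 + (4) = 0, y = 7 + (9) = 16 (consistent with the trace)
2. x = 0 + (5) = 5, y = 16 + (1) = 17 (checks out)
3. x = 5 + (-3) = 2, y = 17 + (9) = 26 (verified)
4. x = 2 + (2) = 4, y = 26 + (3) = 29 (checks out)
5. x = 4 + (-2) = 2, y = 29 + (5) = 34 (consistent with the trace)
6. x = 2 + (-4) = -2, y = 34 + (6) = 40 (this is not what the trace shows)
Conclusion: step 6 carries the first error; the entry should be x = -2.

step 6, x = -2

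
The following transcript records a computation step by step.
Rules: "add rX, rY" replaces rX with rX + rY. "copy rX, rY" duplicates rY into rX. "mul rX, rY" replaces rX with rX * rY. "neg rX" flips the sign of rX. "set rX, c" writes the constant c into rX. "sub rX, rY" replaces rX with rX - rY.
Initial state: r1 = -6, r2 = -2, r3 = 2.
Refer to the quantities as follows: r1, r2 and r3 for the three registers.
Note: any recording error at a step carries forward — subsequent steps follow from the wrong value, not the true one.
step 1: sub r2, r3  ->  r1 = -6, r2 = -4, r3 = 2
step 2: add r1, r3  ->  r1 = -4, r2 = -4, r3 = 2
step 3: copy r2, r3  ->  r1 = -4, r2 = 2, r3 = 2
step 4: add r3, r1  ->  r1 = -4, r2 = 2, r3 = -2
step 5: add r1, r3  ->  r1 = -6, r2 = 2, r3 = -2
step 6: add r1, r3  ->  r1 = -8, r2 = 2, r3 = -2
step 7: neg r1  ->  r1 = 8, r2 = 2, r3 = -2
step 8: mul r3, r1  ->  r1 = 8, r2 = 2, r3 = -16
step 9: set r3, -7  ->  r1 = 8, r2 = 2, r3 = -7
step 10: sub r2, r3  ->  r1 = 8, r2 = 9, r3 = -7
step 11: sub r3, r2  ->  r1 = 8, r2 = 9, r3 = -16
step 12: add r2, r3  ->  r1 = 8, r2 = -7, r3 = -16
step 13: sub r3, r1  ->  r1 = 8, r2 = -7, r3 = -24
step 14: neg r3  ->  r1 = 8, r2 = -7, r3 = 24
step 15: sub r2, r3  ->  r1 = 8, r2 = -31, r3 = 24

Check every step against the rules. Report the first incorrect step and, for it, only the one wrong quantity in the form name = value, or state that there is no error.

no error

Step 1: r2 = -2 - 2 = -4 — confirmed correct.
Step 2: r1 = -6 + 2 = -4 — confirmed correct.
Step 3: r2 = 2 — in agreement.
Step 4: r3 = 2 + -4 = -2 — consistent with the transcript.
Step 5: r1 = -4 + -2 = -6 — checks out.
Step 6: r1 = -6 + -2 = -8 — matches.
Step 7: r1 = -(-8) = 8 — verified.
Step 8: r3 = -2 * 8 = -16 — in agreement.
Step 9: r3 = -7 — exactly as logged.
Step 10: r2 = 2 - -7 = 9 — confirmed correct.
Step 11: r3 = -7 - 9 = -16 — verified.
Step 12: r2 = 9 + -16 = -7 — verified.
Step 13: r3 = -16 - 8 = -24 — verified.
Step 14: r3 = -(-24) = 24 — verified.
Step 15: r2 = -7 - 24 = -31 — agrees with the transcript.
Every step is consistent.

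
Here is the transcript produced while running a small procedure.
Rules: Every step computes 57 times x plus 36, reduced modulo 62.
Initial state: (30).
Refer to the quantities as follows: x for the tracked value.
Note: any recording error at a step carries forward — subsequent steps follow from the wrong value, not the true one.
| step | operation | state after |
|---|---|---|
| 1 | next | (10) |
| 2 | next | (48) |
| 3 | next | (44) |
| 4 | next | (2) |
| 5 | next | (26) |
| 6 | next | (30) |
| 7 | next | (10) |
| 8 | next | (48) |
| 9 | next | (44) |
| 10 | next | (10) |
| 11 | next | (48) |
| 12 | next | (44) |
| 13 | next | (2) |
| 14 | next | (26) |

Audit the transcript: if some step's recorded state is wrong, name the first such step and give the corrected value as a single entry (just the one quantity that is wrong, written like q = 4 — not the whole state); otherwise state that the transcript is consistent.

step 10, x = 2

step 1: x = (57*30 + 36) mod 62 = 10 -> checks out
step 2: x = (57*10 + 36) mod 62 = 48 -> checks out
step 3: x = (57*48 + 36) mod 62 = 44 -> confirmed correct
step 4: x = (57*44 + 36) mod 62 = 2 -> matches
step 5: x = (57*2 + 36) mod 62 = 26 -> same as recorded
step 6: x = (57*26 + 36) mod 62 = 30 -> consistent with the transcript
step 7: x = (57*30 + 36) mod 62 = 10 -> no discrepancy
step 8: x = (57*10 + 36) mod 62 = 48 -> same as recorded
step 9: x = (57*48 + 36) mod 62 = 44 -> agrees with the transcript
step 10: x = (57*44 + 36) mod 62 = 2 -> the transcript disagrees here
The earliest wrong entry is at step 10: it should read x = 2.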